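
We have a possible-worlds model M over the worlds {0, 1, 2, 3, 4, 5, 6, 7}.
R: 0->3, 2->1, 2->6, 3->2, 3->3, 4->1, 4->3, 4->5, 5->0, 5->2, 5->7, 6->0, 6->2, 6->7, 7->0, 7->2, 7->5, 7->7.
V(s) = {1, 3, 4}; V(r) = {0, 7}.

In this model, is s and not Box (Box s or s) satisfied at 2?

At 2: s is false, not Box (Box s or s) is true, so s and not Box (Box s or s) is false.
  At 2: Box (Box s or s) is false, so not Box (Box s or s) is true.
    At 2: Box (Box s or s) requires Box s or s at every successor {1, 6}.
      Box s or s fails at 6, so Box (Box s or s) is false at 2.

No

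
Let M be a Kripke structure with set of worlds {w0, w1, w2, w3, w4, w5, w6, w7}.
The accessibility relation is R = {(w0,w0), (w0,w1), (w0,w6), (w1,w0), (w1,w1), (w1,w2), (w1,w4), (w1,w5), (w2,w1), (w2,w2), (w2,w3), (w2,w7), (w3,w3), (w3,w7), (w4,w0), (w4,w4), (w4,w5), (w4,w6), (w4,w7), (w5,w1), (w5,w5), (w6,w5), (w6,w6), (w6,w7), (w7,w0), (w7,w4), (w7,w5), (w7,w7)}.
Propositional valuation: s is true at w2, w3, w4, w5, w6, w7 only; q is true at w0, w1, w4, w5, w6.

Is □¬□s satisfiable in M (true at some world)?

Yes

Let φ = □¬□s. Evaluate φ at each world:
  w0 (successors {w0, w1, w6}): φ is false.
  w1 (successors {w0, w1, w2, w4, w5}): φ is true.
  w2 (successors {w1, w2, w3, w7}): φ is false.
  w3 (successors {w3, w7}): φ is false.
  w4 (successors {w0, w4, w5, w6, w7}): φ is false.
  w5 (successors {w1, w5}): φ is true.
  w6 (successors {w5, w6, w7}): φ is false.
  w7 (successors {w0, w4, w5, w7}): φ is true.
Detail at w1 (witness):
  At w1: □¬□s requires ¬□s at every successor {w0, w1, w2, w4, w5}.
    At w0: ¬□s is true.
    At w1: ¬□s is true.
    At w2: ¬□s is true.
    At w4: ¬□s is true.
    At w5: ¬□s is true.
  So □¬□s is true at w1.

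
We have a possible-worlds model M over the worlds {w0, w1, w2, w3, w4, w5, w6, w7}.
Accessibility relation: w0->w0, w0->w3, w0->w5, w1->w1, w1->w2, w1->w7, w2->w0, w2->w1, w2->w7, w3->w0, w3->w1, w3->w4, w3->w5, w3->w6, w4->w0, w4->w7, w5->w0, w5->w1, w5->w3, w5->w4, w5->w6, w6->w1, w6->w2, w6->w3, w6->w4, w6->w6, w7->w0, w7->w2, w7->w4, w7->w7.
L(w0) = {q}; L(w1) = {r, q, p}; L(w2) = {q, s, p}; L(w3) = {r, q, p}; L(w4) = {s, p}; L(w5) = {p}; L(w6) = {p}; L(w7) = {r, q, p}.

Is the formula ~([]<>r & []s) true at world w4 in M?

Yes

At w4: []<>r & []s is false, so ~([]<>r & []s) is true.
  At w4: []<>r is true, []s is false, so []<>r & []s is false.
    At w4: []<>r requires <>r at every successor {w0, w7}.
      At w0: <>r is true.
      At w7: <>r is true.
    So []<>r is true at w4.
    At w4: []s requires s at every successor {w0, w7}.
      s fails at w0, so []s is false at w4.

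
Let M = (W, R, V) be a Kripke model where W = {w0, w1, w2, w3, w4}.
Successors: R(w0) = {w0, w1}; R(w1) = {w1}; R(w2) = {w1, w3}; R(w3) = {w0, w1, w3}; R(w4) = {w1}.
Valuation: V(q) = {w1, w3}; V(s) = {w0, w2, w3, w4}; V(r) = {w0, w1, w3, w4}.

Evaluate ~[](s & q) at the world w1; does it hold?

At w1: [](s & q) is false, so ~[](s & q) is true.
  At w1: [](s & q) requires s & q at every successor {w1}.
    s & q fails at w1, so [](s & q) is false at w1.

Yes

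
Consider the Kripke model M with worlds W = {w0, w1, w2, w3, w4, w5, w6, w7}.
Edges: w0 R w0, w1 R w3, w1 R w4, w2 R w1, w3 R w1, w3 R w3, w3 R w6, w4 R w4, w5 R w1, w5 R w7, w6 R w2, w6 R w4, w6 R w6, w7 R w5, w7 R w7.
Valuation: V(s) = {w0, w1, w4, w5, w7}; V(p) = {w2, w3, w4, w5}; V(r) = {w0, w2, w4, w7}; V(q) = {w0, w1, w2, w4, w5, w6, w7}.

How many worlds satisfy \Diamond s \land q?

Let φ = \Diamond s \land q. Evaluate φ at each world:
  w0 (successors {w0}): φ is true.
  w1 (successors {w3, w4}): φ is true.
  w2 (successors {w1}): φ is true.
  w3 (successors {w1, w3, w6}): φ is false.
  w4 (successors {w4}): φ is true.
  w5 (successors {w1, w7}): φ is true.
  w6 (successors {w2, w4, w6}): φ is true.
  w7 (successors {w5, w7}): φ is true.
For instance, at w7:
  At w7: \Diamond s is true, q is true, so \Diamond s \land q is true.
    At w7: \Diamond s requires s at some successor in {w5, w7}.
      s holds at w5, so \Diamond s is true at w7.
Satisfying worlds: {w0, w1, w2, w4, w5, w6, w7}

7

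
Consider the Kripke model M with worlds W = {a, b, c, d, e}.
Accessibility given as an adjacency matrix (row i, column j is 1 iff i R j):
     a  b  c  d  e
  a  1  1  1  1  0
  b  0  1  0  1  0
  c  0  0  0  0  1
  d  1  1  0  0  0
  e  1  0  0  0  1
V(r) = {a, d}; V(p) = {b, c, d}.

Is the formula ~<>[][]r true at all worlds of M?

Let φ = ~<>[][]r. Evaluate φ at each world:
  a (successors {a, b, c, d}): φ is true.
  b (successors {b, d}): φ is true.
  c (successors {e}): φ is true.
  d (successors {a, b}): φ is true.
  e (successors {a, e}): φ is true.
For instance, at d:
  At d: <>[][]r is false, so ~<>[][]r is true.
    At d: <>[][]r requires [][]r at some successor in {a, b}.
      At a: [][]r is false.
      At b: [][]r is false.
    So <>[][]r is false at d.

Yes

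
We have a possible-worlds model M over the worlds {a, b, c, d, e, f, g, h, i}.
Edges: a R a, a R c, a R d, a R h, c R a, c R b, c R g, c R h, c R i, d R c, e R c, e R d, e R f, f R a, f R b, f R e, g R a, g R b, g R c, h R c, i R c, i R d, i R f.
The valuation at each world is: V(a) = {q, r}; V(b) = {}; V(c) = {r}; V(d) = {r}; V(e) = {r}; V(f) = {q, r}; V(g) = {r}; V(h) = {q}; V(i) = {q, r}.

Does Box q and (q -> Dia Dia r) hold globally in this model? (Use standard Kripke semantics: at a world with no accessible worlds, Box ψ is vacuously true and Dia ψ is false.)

No

Let φ = Box q and (q -> Dia Dia r). Evaluate φ at each world:
  a (successors {a, c, d, h}): φ is false.
  b (successors ∅): φ is true.
  c (successors {a, b, g, h, i}): φ is false.
  d (successors {c}): φ is false.
  e (successors {c, d, f}): φ is false.
  f (successors {a, b, e}): φ is false.
  g (successors {a, b, c}): φ is false.
  h (successors {c}): φ is false.
  i (successors {c, d, f}): φ is false.
Detail at a (counterexample):
  At a: Box q is false, q -> Dia Dia r is true, so Box q and (q -> Dia Dia r) is false.
    At a: Box q requires q at every successor {a, c, d, h}.
      q fails at c, so Box q is false at a.
    At a: q is true, Dia Dia r is true, so q -> Dia Dia r is true.
      At a: Dia Dia r requires Dia r at some successor in {a, c, d, h}.
        Dia r holds at a, so Dia Dia r is true at a.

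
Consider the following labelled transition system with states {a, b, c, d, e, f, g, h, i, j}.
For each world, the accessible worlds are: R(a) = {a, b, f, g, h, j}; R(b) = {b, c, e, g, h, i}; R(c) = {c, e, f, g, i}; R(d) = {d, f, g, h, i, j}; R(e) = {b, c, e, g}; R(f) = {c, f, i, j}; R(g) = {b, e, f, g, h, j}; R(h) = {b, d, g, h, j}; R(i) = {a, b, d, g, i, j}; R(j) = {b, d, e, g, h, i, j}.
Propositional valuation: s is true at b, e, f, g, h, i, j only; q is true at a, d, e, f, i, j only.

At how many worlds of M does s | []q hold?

Let φ = s | []q. Evaluate φ at each world:
  a (successors {a, b, f, g, h, j}): φ is false.
  b (successors {b, c, e, g, h, i}): φ is true.
  c (successors {c, e, f, g, i}): φ is false.
  d (successors {d, f, g, h, i, j}): φ is false.
  e (successors {b, c, e, g}): φ is true.
  f (successors {c, f, i, j}): φ is true.
  g (successors {b, e, f, g, h, j}): φ is true.
  h (successors {b, d, g, h, j}): φ is true.
  i (successors {a, b, d, g, i, j}): φ is true.
  j (successors {b, d, e, g, h, i, j}): φ is true.
For instance, at a:
  At a: s is false, []q is false, so s | []q is false.
    At a: []q requires q at every successor {a, b, f, g, h, j}.
      q fails at b, so []q is false at a.
Satisfying worlds: {b, e, f, g, h, i, j}

7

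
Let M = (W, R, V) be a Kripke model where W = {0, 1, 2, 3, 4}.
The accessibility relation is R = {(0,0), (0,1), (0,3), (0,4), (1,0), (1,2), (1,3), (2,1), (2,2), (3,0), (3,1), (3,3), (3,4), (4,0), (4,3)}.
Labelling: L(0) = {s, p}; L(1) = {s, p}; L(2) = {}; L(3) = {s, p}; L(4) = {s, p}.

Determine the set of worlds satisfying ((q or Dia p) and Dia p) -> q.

Let φ = ((q or Dia p) and Dia p) -> q. Evaluate φ at each world:
  0 (successors {0, 1, 3, 4}): φ is false.
  1 (successors {0, 2, 3}): φ is false.
  2 (successors {1, 2}): φ is false.
  3 (successors {0, 1, 3, 4}): φ is false.
  4 (successors {0, 3}): φ is false.
For instance, at 3:
  At 3: (q or Dia p) and Dia p is true, q is false, so ((q or Dia p) and Dia p) -> q is false.
    At 3: q or Dia p is true, Dia p is true, so (q or Dia p) and Dia p is true.
      At 3: q is false, Dia p is true, so q or Dia p is true.
      At 3: Dia p requires p at some successor in {0, 1, 3, 4}.
        p holds at 0, so Dia p is true at 3.
Satisfying worlds: none.

none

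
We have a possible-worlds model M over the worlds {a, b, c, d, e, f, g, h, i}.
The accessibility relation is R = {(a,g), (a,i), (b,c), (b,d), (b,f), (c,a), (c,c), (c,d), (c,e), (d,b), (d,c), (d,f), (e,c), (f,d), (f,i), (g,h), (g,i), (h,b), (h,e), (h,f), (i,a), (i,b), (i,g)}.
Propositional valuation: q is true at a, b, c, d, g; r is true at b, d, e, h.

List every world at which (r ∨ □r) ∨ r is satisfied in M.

b, d, e, h

Recall that □ψ holds at a world iff ψ holds at every accessible world, and ◇ψ holds iff ψ holds at some accessible world.
Let φ = (r ∨ □r) ∨ r. Evaluate φ at each world:
  a (successors {g, i}): φ is false.
  b (successors {c, d, f}): φ is true.
  c (successors {a, c, d, e}): φ is false.
  d (successors {b, c, f}): φ is true.
  e (successors {c}): φ is true.
  f (successors {d, i}): φ is false.
  g (successors {h, i}): φ is false.
  h (successors {b, e, f}): φ is true.
  i (successors {a, b, g}): φ is false.
For instance, at i:
  At i: r ∨ □r is false, r is false, so (r ∨ □r) ∨ r is false.
    At i: r is false, □r is false, so r ∨ □r is false.
      At i: □r requires r at every successor {a, b, g}.
        r fails at a, so □r is false at i.
Satisfying worlds: {b, d, e, h}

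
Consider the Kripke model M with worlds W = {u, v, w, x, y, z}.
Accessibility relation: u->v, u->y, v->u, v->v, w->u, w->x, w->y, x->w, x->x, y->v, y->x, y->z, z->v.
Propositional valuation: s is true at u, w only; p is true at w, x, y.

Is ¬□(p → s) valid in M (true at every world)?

No

Let φ = ¬□(p → s). Evaluate φ at each world:
  u (successors {v, y}): φ is true.
  v (successors {u, v}): φ is false.
  w (successors {u, x, y}): φ is true.
  x (successors {w, x}): φ is true.
  y (successors {v, x, z}): φ is true.
  z (successors {v}): φ is false.
Detail at v (counterexample):
  At v: □(p → s) is true, so ¬□(p → s) is false.
    At v: □(p → s) requires p → s at every successor {u, v}.
      At u: p → s is true.
      At v: p → s is true.
    So □(p → s) is true at v.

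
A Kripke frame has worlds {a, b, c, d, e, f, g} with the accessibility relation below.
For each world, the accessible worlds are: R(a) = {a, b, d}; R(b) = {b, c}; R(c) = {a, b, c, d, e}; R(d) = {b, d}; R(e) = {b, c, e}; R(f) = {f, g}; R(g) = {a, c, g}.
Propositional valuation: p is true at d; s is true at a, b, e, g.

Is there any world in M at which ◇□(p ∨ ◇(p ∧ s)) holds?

No

Let φ = ◇□(p ∨ ◇(p ∧ s)). Evaluate φ at each world:
  a (successors {a, b, d}): φ is false.
  b (successors {b, c}): φ is false.
  c (successors {a, b, c, d, e}): φ is false.
  d (successors {b, d}): φ is false.
  e (successors {b, c, e}): φ is false.
  f (successors {f, g}): φ is false.
  g (successors {a, c, g}): φ is false.
For instance, at c:
  At c: ◇□(p ∨ ◇(p ∧ s)) requires □(p ∨ ◇(p ∧ s)) at some successor in {a, b, c, d, e}.
    At a: □(p ∨ ◇(p ∧ s)) is false.
    At b: □(p ∨ ◇(p ∧ s)) is false.
    At c: □(p ∨ ◇(p ∧ s)) is false.
    At d: □(p ∨ ◇(p ∧ s)) is false.
    At e: □(p ∨ ◇(p ∧ s)) is false.
  So ◇□(p ∨ ◇(p ∧ s)) is false at c.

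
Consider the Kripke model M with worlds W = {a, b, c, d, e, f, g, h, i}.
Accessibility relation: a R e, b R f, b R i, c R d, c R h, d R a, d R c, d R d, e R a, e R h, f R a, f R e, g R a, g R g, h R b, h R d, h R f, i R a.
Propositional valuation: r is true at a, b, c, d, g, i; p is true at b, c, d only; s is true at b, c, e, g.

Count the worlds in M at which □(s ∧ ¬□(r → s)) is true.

Let φ = □(s ∧ ¬□(r → s)). Evaluate φ at each world:
  a (successors {e}): φ is true.
  b (successors {f, i}): φ is false.
  c (successors {d, h}): φ is false.
  d (successors {a, c, d}): φ is false.
  e (successors {a, h}): φ is false.
  f (successors {a, e}): φ is false.
  g (successors {a, g}): φ is false.
  h (successors {b, d, f}): φ is false.
  i (successors {a}): φ is false.
For instance, at f:
  At f: □(s ∧ ¬□(r → s)) requires s ∧ ¬□(r → s) at every successor {a, e}.
    s ∧ ¬□(r → s) fails at a, so □(s ∧ ¬□(r → s)) is false at f.
      At a: s is false, ¬□(r → s) is false, so s ∧ ¬□(r → s) is false.
Satisfying worlds: {a}

1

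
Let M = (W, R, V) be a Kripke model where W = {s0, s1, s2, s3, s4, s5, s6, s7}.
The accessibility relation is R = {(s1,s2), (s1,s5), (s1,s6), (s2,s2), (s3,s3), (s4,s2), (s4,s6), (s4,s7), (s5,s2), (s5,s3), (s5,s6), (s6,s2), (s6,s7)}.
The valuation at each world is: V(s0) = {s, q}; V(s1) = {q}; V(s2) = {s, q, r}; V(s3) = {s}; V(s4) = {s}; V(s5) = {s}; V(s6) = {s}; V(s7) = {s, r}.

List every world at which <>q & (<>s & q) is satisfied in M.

Recall that <>ψ holds at a world iff ψ holds at some accessible world.
Let φ = <>q & (<>s & q). Evaluate φ at each world:
  s0 (successors ∅): φ is false.
  s1 (successors {s2, s5, s6}): φ is true.
  s2 (successors {s2}): φ is true.
  s3 (successors {s3}): φ is false.
  s4 (successors {s2, s6, s7}): φ is false.
  s5 (successors {s2, s3, s6}): φ is false.
  s6 (successors {s2, s7}): φ is false.
  s7 (successors ∅): φ is false.
For instance, at s1:
  At s1: <>q is true, <>s & q is true, so <>q & (<>s & q) is true.
    At s1: <>q requires q at some successor in {s2, s5, s6}.
      q holds at s2, so <>q is true at s1.
    At s1: <>s is true, q is true, so <>s & q is true.
      At s1: <>s requires s at some successor in {s2, s5, s6}.
        s holds at s2, so <>s is true at s1.
Satisfying worlds: {s1, s2}

s1, s2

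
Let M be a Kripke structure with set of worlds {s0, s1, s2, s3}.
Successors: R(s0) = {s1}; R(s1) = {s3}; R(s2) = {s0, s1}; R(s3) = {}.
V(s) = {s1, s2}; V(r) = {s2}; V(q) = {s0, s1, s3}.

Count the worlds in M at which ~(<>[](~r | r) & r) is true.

Recall that []ψ holds at a world iff ψ holds at every accessible world, and <>ψ holds iff ψ holds at some accessible world.
Let φ = ~(<>[](~r | r) & r). Evaluate φ at each world:
  s0 (successors {s1}): φ is true.
  s1 (successors {s3}): φ is true.
  s2 (successors {s0, s1}): φ is false.
  s3 (successors ∅): φ is true.
For instance, at s2:
  At s2: <>[](~r | r) & r is true, so ~(<>[](~r | r) & r) is false.
    At s2: <>[](~r | r) is true, r is true, so <>[](~r | r) & r is true.
      At s2: <>[](~r | r) requires [](~r | r) at some successor in {s0, s1}.
        [](~r | r) holds at s0, so <>[](~r | r) is true at s2.
Satisfying worlds: {s0, s1, s3}

3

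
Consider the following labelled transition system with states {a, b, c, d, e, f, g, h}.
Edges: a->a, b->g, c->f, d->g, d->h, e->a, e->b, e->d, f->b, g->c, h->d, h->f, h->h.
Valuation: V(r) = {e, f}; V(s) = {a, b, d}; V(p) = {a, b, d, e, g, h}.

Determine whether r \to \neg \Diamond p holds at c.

Yes

Recall that \Diamond ψ holds at a world iff ψ holds at some accessible world.
At c: r is false, \neg \Diamond p is true, so r \to \neg \Diamond p is true.
  At c: \Diamond p is false, so \neg \Diamond p is true.
    At c: \Diamond p requires p at some successor in {f}.
      At f: p is false.
    So \Diamond p is false at c.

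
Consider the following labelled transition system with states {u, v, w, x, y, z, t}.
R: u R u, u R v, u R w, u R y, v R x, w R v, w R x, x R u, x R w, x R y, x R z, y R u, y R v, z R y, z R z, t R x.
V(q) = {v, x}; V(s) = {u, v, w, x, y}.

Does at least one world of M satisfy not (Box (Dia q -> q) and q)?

Yes

Let φ = not (Box (Dia q -> q) and q). Evaluate φ at each world:
  u (successors {u, v, w, y}): φ is true.
  v (successors {x}): φ is false.
  w (successors {v, x}): φ is true.
  x (successors {u, w, y, z}): φ is true.
  y (successors {u, v}): φ is true.
  z (successors {y, z}): φ is true.
  t (successors {x}): φ is true.
Detail at u (witness):
  At u: Box (Dia q -> q) and q is false, so not (Box (Dia q -> q) and q) is true.
    At u: Box (Dia q -> q) is false, q is false, so Box (Dia q -> q) and q is false.
      At u: Box (Dia q -> q) requires Dia q -> q at every successor {u, v, w, y}.
        Dia q -> q fails at u, so Box (Dia q -> q) is false at u.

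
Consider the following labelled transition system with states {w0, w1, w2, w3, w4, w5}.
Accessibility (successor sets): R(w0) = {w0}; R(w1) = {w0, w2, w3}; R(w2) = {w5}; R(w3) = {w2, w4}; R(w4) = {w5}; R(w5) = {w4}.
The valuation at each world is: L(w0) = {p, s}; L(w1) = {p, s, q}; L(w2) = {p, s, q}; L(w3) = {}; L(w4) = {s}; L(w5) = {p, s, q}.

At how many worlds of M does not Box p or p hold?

5

Let φ = not Box p or p. Evaluate φ at each world:
  w0 (successors {w0}): φ is true.
  w1 (successors {w0, w2, w3}): φ is true.
  w2 (successors {w5}): φ is true.
  w3 (successors {w2, w4}): φ is true.
  w4 (successors {w5}): φ is false.
  w5 (successors {w4}): φ is true.
For instance, at w5:
  At w5: not Box p is true, p is true, so not Box p or p is true.
    At w5: Box p is false, so not Box p is true.
      At w5: Box p requires p at every successor {w4}.
        p fails at w4, so Box p is false at w5.
Satisfying worlds: {w0, w1, w2, w3, w5}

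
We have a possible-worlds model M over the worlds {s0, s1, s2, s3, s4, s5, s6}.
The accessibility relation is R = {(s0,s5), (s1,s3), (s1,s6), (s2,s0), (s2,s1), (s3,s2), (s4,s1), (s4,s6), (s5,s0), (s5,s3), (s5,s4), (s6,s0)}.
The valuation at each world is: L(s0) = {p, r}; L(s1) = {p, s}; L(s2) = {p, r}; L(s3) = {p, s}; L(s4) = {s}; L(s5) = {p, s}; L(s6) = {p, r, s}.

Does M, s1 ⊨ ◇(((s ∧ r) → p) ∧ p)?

Yes

Recall that ◇ψ holds at a world iff ψ holds at some accessible world.
At s1: ◇(((s ∧ r) → p) ∧ p) requires ((s ∧ r) → p) ∧ p at some successor in {s3, s6}.
  ((s ∧ r) → p) ∧ p holds at s3, so ◇(((s ∧ r) → p) ∧ p) is true at s1.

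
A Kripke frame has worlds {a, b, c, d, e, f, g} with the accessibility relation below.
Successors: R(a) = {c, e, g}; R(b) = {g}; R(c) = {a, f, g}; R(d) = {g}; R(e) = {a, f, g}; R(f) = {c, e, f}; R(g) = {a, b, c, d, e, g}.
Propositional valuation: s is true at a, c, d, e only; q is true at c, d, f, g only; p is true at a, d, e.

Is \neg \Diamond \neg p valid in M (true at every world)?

No

Let φ = \neg \Diamond \neg p. Evaluate φ at each world:
  a (successors {c, e, g}): φ is false.
  b (successors {g}): φ is false.
  c (successors {a, f, g}): φ is false.
  d (successors {g}): φ is false.
  e (successors {a, f, g}): φ is false.
  f (successors {c, e, f}): φ is false.
  g (successors {a, b, c, d, e, g}): φ is false.
Detail at a (counterexample):
  At a: \Diamond \neg p is true, so \neg \Diamond \neg p is false.
    At a: \Diamond \neg p requires \neg p at some successor in {c, e, g}.
      \neg p holds at c, so \Diamond \neg p is true at a.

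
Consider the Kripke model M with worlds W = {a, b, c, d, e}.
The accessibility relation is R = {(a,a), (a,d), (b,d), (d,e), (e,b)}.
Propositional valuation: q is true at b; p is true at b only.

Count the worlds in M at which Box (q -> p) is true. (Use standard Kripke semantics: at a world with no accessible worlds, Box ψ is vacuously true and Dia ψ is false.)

Let φ = Box (q -> p). Evaluate φ at each world:
  a (successors {a, d}): φ is true.
  b (successors {d}): φ is true.
  c (successors ∅): φ is true.
  d (successors {e}): φ is true.
  e (successors {b}): φ is true.
For instance, at a:
  At a: Box (q -> p) requires q -> p at every successor {a, d}.
    At a: q -> p is true.
    At d: q -> p is true.
  So Box (q -> p) is true at a.
Satisfying worlds: {a, b, c, d, e}

5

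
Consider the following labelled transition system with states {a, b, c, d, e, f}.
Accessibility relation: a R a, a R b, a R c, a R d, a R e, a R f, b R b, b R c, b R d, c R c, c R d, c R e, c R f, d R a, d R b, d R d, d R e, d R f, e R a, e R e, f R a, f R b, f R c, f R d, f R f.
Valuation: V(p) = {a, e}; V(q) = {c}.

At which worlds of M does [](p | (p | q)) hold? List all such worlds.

Recall that []ψ holds at a world iff ψ holds at every accessible world, and <>ψ holds iff ψ holds at some accessible world.
Let φ = [](p | (p | q)). Evaluate φ at each world:
  a (successors {a, b, c, d, e, f}): φ is false.
  b (successors {b, c, d}): φ is false.
  c (successors {c, d, e, f}): φ is false.
  d (successors {a, b, d, e, f}): φ is false.
  e (successors {a, e}): φ is true.
  f (successors {a, b, c, d, f}): φ is false.
For instance, at d:
  At d: [](p | (p | q)) requires p | (p | q) at every successor {a, b, d, e, f}.
    p | (p | q) fails at b, so [](p | (p | q)) is false at d.
Satisfying worlds: {e}

e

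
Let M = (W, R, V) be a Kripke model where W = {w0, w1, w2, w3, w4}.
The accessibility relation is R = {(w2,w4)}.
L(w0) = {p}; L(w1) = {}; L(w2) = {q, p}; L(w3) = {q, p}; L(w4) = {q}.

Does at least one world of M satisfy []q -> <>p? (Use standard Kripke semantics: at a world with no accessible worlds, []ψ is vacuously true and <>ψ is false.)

Recall that []ψ holds at a world iff ψ holds at every accessible world, and <>ψ holds iff ψ holds at some accessible world.
Let φ = []q -> <>p. Evaluate φ at each world:
  w0 (successors ∅): φ is false.
  w1 (successors ∅): φ is false.
  w2 (successors {w4}): φ is false.
  w3 (successors ∅): φ is false.
  w4 (successors ∅): φ is false.
For instance, at w2:
  At w2: []q is true, <>p is false, so []q -> <>p is false.
    At w2: []q requires q at every successor {w4}.
      At w4: q is true.
    So []q is true at w2.
    At w2: <>p requires p at some successor in {w4}.
      At w4: p is false.
    So <>p is false at w2.

No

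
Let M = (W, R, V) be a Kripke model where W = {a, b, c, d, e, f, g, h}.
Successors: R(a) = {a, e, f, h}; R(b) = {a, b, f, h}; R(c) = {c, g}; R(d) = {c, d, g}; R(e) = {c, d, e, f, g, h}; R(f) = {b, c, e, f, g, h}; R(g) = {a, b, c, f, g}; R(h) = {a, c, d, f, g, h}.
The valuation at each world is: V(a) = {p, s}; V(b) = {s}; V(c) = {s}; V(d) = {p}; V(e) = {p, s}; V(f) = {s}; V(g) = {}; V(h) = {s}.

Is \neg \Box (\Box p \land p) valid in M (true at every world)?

Yes

Let φ = \neg \Box (\Box p \land p). Evaluate φ at each world:
  a (successors {a, e, f, h}): φ is true.
  b (successors {a, b, f, h}): φ is true.
  c (successors {c, g}): φ is true.
  d (successors {c, d, g}): φ is true.
  e (successors {c, d, e, f, g, h}): φ is true.
  f (successors {b, c, e, f, g, h}): φ is true.
  g (successors {a, b, c, f, g}): φ is true.
  h (successors {a, c, d, f, g, h}): φ is true.
For instance, at a:
  At a: \Box (\Box p \land p) is false, so \neg \Box (\Box p \land p) is true.
    At a: \Box (\Box p \land p) requires \Box p \land p at every successor {a, e, f, h}.
      \Box p \land p fails at a, so \Box (\Box p \land p) is false at a.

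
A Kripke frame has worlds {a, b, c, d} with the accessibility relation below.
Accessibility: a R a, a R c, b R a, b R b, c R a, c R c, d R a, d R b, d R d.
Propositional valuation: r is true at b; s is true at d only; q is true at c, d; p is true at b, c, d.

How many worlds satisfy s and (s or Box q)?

Let φ = s and (s or Box q). Evaluate φ at each world:
  a (successors {a, c}): φ is false.
  b (successors {a, b}): φ is false.
  c (successors {a, c}): φ is false.
  d (successors {a, b, d}): φ is true.
For instance, at b:
  At b: s is false, s or Box q is false, so s and (s or Box q) is false.
    At b: s is false, Box q is false, so s or Box q is false.
      At b: Box q requires q at every successor {a, b}.
        q fails at a, so Box q is false at b.
Satisfying worlds: {d}

1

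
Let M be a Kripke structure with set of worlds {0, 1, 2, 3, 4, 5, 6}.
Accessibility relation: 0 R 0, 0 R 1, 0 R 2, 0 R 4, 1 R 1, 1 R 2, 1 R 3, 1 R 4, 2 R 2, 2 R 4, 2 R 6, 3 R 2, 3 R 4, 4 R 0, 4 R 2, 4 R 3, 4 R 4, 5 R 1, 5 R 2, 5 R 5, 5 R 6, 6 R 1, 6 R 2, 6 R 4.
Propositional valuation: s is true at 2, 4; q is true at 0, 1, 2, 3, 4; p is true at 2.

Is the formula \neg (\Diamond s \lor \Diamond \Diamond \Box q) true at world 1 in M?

At 1: \Diamond s \lor \Diamond \Diamond \Box q is true, so \neg (\Diamond s \lor \Diamond \Diamond \Box q) is false.
  At 1: \Diamond s is true, \Diamond \Diamond \Box q is true, so \Diamond s \lor \Diamond \Diamond \Box q is true.
    At 1: \Diamond s requires s at some successor in {1, 2, 3, 4}.
      s holds at 2, so \Diamond s is true at 1.
    At 1: \Diamond \Diamond \Box q requires \Diamond \Box q at some successor in {1, 2, 3, 4}.
      \Diamond \Box q holds at 1, so \Diamond \Diamond \Box q is true at 1.

No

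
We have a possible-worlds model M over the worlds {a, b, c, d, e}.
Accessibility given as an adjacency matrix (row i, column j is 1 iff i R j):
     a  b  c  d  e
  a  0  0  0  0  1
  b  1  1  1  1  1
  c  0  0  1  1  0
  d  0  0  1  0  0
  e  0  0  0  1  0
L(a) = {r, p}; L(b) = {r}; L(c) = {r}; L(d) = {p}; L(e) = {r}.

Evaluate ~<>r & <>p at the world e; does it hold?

Recall that <>ψ holds at a world iff ψ holds at some accessible world.
At e: ~<>r is true, <>p is true, so ~<>r & <>p is true.
  At e: <>r is false, so ~<>r is true.
    At e: <>r requires r at some successor in {d}.
      At d: r is false.
    So <>r is false at e.
  At e: <>p requires p at some successor in {d}.
    p holds at d, so <>p is true at e.

Yes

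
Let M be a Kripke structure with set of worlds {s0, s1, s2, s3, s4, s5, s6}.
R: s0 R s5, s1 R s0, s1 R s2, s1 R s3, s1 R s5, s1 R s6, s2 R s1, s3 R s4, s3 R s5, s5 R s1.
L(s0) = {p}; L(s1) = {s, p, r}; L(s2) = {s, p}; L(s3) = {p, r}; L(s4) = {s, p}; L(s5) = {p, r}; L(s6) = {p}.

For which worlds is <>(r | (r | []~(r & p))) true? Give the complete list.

Let φ = <>(r | (r | []~(r & p))). Evaluate φ at each world:
  s0 (successors {s5}): φ is true.
  s1 (successors {s0, s2, s3, s5, s6}): φ is true.
  s2 (successors {s1}): φ is true.
  s3 (successors {s4, s5}): φ is true.
  s4 (successors ∅): φ is false.
  s5 (successors {s1}): φ is true.
  s6 (successors ∅): φ is false.
For instance, at s1:
  At s1: <>(r | (r | []~(r & p))) requires r | (r | []~(r & p)) at some successor in {s0, s2, s3, s5, s6}.
    r | (r | []~(r & p)) holds at s3, so <>(r | (r | []~(r & p))) is true at s1.
      At s3: r is true, r | []~(r & p) is true, so r | (r | []~(r & p)) is true.
Satisfying worlds: {s0, s1, s2, s3, s5}

s0, s1, s2, s3, s5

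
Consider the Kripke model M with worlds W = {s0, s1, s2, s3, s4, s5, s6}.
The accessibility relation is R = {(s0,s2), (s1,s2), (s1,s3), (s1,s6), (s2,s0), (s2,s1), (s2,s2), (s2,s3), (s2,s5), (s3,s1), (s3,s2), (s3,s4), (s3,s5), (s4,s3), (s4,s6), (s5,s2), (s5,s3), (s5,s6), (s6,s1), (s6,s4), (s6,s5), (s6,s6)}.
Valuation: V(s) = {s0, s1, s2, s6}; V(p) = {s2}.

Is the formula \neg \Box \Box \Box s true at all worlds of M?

Yes

Let φ = \neg \Box \Box \Box s. Evaluate φ at each world:
  s0 (successors {s2}): φ is true.
  s1 (successors {s2, s3, s6}): φ is true.
  s2 (successors {s0, s1, s2, s3, s5}): φ is true.
  s3 (successors {s1, s2, s4, s5}): φ is true.
  s4 (successors {s3, s6}): φ is true.
  s5 (successors {s2, s3, s6}): φ is true.
  s6 (successors {s1, s4, s5, s6}): φ is true.
For instance, at s3:
  At s3: \Box \Box \Box s is false, so \neg \Box \Box \Box s is true.
    At s3: \Box \Box \Box s requires \Box \Box s at every successor {s1, s2, s4, s5}.
      \Box \Box s fails at s1, so \Box \Box \Box s is false at s3.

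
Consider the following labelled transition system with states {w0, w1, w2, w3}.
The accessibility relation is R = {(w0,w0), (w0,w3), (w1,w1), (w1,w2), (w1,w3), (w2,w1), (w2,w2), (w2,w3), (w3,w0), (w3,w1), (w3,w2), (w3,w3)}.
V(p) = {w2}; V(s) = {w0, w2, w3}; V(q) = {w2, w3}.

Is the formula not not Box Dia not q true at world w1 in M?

At w1: not Box Dia not q is false, so not not Box Dia not q is true.
  At w1: Box Dia not q is true, so not Box Dia not q is false.
    At w1: Box Dia not q requires Dia not q at every successor {w1, w2, w3}.
      At w1: Dia not q is true.
      At w2: Dia not q is true.
      At w3: Dia not q is true.
    So Box Dia not q is true at w1.

Yes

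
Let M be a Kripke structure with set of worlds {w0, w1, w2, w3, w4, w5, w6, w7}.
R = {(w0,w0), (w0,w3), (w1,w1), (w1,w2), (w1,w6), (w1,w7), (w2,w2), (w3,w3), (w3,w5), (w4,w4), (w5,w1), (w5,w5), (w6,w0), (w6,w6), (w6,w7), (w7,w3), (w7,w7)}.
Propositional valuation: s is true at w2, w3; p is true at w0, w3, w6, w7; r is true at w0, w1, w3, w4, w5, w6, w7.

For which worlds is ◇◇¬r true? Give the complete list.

Let φ = ◇◇¬r. Evaluate φ at each world:
  w0 (successors {w0, w3}): φ is false.
  w1 (successors {w1, w2, w6, w7}): φ is true.
  w2 (successors {w2}): φ is true.
  w3 (successors {w3, w5}): φ is false.
  w4 (successors {w4}): φ is false.
  w5 (successors {w1, w5}): φ is true.
  w6 (successors {w0, w6, w7}): φ is false.
  w7 (successors {w3, w7}): φ is false.
For instance, at w4:
  At w4: ◇◇¬r requires ◇¬r at some successor in {w4}.
    At w4: ◇¬r is false.
  So ◇◇¬r is false at w4.
Satisfying worlds: {w1, w2, w5}

w1, w2, w5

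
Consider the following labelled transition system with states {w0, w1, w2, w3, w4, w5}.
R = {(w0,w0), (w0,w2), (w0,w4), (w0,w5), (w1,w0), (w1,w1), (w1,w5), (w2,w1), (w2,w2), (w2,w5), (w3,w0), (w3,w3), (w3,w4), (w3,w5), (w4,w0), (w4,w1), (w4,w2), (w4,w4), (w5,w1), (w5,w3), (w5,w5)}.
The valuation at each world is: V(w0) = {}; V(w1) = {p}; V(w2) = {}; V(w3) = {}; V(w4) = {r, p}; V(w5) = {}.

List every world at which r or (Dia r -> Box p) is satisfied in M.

Let φ = r or (Dia r -> Box p). Evaluate φ at each world:
  w0 (successors {w0, w2, w4, w5}): φ is false.
  w1 (successors {w0, w1, w5}): φ is true.
  w2 (successors {w1, w2, w5}): φ is true.
  w3 (successors {w0, w3, w4, w5}): φ is false.
  w4 (successors {w0, w1, w2, w4}): φ is true.
  w5 (successors {w1, w3, w5}): φ is true.
For instance, at w2:
  At w2: r is false, Dia r -> Box p is true, so r or (Dia r -> Box p) is true.
    At w2: Dia r is false, Box p is false, so Dia r -> Box p is true.
      At w2: Dia r requires r at some successor in {w1, w2, w5}.
        At w1: r is false.
        At w2: r is false.
        At w5: r is false.
      So Dia r is false at w2.
      At w2: Box p requires p at every successor {w1, w2, w5}.
        p fails at w2, so Box p is false at w2.
Satisfying worlds: {w1, w2, w4, w5}

w1, w2, w4, w5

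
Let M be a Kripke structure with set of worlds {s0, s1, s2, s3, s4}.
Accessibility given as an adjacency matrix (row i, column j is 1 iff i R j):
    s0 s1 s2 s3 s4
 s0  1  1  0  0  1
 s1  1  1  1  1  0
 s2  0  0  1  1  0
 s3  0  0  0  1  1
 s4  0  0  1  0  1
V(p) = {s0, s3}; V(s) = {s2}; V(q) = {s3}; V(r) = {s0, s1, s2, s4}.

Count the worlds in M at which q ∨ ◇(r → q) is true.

3

Let φ = q ∨ ◇(r → q). Evaluate φ at each world:
  s0 (successors {s0, s1, s4}): φ is false.
  s1 (successors {s0, s1, s2, s3}): φ is true.
  s2 (successors {s2, s3}): φ is true.
  s3 (successors {s3, s4}): φ is true.
  s4 (successors {s2, s4}): φ is false.
For instance, at s3:
  At s3: q is true, ◇(r → q) is true, so q ∨ ◇(r → q) is true.
    At s3: ◇(r → q) requires r → q at some successor in {s3, s4}.
      r → q holds at s3, so ◇(r → q) is true at s3.
Satisfying worlds: {s1, s2, s3}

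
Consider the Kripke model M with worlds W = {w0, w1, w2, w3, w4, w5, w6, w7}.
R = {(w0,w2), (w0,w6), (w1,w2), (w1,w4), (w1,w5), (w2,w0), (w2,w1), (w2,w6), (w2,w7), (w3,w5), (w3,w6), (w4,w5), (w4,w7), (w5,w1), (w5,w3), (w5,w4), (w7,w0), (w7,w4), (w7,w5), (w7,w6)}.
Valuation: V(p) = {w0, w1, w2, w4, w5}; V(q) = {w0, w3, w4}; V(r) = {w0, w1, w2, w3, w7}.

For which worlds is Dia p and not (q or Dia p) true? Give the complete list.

Let φ = Dia p and not (q or Dia p). Evaluate φ at each world:
  w0 (successors {w2, w6}): φ is false.
  w1 (successors {w2, w4, w5}): φ is false.
  w2 (successors {w0, w1, w6, w7}): φ is false.
  w3 (successors {w5, w6}): φ is false.
  w4 (successors {w5, w7}): φ is false.
  w5 (successors {w1, w3, w4}): φ is false.
  w6 (successors ∅): φ is false.
  w7 (successors {w0, w4, w5, w6}): φ is false.
For instance, at w4:
  At w4: Dia p is true, not (q or Dia p) is false, so Dia p and not (q or Dia p) is false.
    At w4: Dia p requires p at some successor in {w5, w7}.
      p holds at w5, so Dia p is true at w4.
    At w4: q or Dia p is true, so not (q or Dia p) is false.
      At w4: q is true, Dia p is true, so q or Dia p is true.
Satisfying worlds: none.

none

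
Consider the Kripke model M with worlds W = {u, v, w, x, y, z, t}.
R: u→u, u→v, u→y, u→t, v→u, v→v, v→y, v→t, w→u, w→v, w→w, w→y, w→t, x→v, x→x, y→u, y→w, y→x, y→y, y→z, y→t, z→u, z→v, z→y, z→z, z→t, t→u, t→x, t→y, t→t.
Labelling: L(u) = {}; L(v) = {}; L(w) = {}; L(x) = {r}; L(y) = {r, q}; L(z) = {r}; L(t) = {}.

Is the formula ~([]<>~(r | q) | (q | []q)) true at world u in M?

No

At u: []<>~(r | q) | (q | []q) is true, so ~([]<>~(r | q) | (q | []q)) is false.
  At u: []<>~(r | q) is true, q | []q is false, so []<>~(r | q) | (q | []q) is true.
    At u: []<>~(r | q) requires <>~(r | q) at every successor {u, v, y, t}.
      At u: <>~(r | q) is true.
      At v: <>~(r | q) is true.
      At y: <>~(r | q) is true.
      At t: <>~(r | q) is true.
    So []<>~(r | q) is true at u.
    At u: q is false, []q is false, so q | []q is false.
      At u: []q requires q at every successor {u, v, y, t}.
        q fails at u, so []q is false at u.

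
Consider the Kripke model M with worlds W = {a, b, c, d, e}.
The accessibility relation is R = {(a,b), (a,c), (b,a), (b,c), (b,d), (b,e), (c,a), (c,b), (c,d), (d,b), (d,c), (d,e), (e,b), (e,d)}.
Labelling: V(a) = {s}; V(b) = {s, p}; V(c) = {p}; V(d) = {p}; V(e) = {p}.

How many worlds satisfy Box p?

Recall that Box ψ holds at a world iff ψ holds at every accessible world, and Dia ψ holds iff ψ holds at some accessible world.
Let φ = Box p. Evaluate φ at each world:
  a (successors {b, c}): φ is true.
  b (successors {a, c, d, e}): φ is false.
  c (successors {a, b, d}): φ is false.
  d (successors {b, c, e}): φ is true.
  e (successors {b, d}): φ is true.
For instance, at a:
  At a: Box p requires p at every successor {b, c}.
    At b: p is true.
    At c: p is true.
  So Box p is true at a.
Satisfying worlds: {a, d, e}

3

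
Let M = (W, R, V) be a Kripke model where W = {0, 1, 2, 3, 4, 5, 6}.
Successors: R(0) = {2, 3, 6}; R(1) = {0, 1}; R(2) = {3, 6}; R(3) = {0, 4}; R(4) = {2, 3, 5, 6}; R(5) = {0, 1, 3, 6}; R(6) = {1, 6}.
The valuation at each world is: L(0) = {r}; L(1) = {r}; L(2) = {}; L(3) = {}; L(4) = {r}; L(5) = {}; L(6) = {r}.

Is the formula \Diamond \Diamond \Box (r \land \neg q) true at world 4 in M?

At 4: \Diamond \Diamond \Box (r \land \neg q) requires \Diamond \Box (r \land \neg q) at some successor in {2, 3, 5, 6}.
  \Diamond \Box (r \land \neg q) holds at 2, so \Diamond \Diamond \Box (r \land \neg q) is true at 4.
    At 2: \Diamond \Box (r \land \neg q) requires \Box (r \land \neg q) at some successor in {3, 6}.
      \Box (r \land \neg q) holds at 3, so \Diamond \Box (r \land \neg q) is true at 2.

Yes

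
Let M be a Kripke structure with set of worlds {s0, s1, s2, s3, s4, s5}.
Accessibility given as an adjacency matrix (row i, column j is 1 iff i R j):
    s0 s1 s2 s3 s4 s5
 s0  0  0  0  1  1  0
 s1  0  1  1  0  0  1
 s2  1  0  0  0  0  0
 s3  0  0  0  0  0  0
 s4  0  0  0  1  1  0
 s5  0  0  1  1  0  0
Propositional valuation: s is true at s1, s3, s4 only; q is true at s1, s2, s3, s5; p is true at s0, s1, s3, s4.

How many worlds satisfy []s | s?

4

Let φ = []s | s. Evaluate φ at each world:
  s0 (successors {s3, s4}): φ is true.
  s1 (successors {s1, s2, s5}): φ is true.
  s2 (successors {s0}): φ is false.
  s3 (successors ∅): φ is true.
  s4 (successors {s3, s4}): φ is true.
  s5 (successors {s2, s3}): φ is false.
For instance, at s2:
  At s2: []s is false, s is false, so []s | s is false.
    At s2: []s requires s at every successor {s0}.
      s fails at s0, so []s is false at s2.
Satisfying worlds: {s0, s1, s3, s4}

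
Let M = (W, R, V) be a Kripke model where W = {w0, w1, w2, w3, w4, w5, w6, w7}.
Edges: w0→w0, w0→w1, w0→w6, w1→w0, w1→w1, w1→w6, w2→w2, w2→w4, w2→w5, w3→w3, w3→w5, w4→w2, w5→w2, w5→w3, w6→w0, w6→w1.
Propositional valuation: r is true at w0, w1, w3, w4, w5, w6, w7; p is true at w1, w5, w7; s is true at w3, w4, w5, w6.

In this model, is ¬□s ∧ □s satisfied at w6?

No

At w6: ¬□s is true, □s is false, so ¬□s ∧ □s is false.
  At w6: □s is false, so ¬□s is true.
    At w6: □s requires s at every successor {w0, w1}.
      s fails at w0, so □s is false at w6.
  At w6: □s requires s at every successor {w0, w1}.
    s fails at w0, so □s is false at w6.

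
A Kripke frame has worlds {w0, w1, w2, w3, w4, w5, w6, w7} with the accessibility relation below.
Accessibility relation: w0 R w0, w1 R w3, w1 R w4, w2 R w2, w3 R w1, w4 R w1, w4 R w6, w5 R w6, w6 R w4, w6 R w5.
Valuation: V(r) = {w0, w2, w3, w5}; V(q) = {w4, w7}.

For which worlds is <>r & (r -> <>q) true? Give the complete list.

w1, w6

Let φ = <>r & (r -> <>q). Evaluate φ at each world:
  w0 (successors {w0}): φ is false.
  w1 (successors {w3, w4}): φ is true.
  w2 (successors {w2}): φ is false.
  w3 (successors {w1}): φ is false.
  w4 (successors {w1, w6}): φ is false.
  w5 (successors {w6}): φ is false.
  w6 (successors {w4, w5}): φ is true.
  w7 (successors ∅): φ is false.
For instance, at w0:
  At w0: <>r is true, r -> <>q is false, so <>r & (r -> <>q) is false.
    At w0: <>r requires r at some successor in {w0}.
      r holds at w0, so <>r is true at w0.
    At w0: r is true, <>q is false, so r -> <>q is false.
      At w0: <>q requires q at some successor in {w0}.
        At w0: q is false.
      So <>q is false at w0.
Satisfying worlds: {w1, w6}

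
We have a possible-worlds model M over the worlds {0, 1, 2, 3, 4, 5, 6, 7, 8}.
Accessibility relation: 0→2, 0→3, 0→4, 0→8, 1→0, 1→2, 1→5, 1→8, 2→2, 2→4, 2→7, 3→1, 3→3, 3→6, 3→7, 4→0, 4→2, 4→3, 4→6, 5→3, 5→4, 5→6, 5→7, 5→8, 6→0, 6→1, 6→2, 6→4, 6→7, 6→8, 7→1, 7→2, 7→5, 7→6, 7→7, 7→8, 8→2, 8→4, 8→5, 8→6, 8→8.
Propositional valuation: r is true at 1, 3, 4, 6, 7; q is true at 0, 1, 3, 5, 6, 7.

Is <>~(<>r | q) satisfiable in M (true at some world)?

No

Recall that <>ψ holds at a world iff ψ holds at some accessible world.
Let φ = <>~(<>r | q). Evaluate φ at each world:
  0 (successors {2, 3, 4, 8}): φ is false.
  1 (successors {0, 2, 5, 8}): φ is false.
  2 (successors {2, 4, 7}): φ is false.
  3 (successors {1, 3, 6, 7}): φ is false.
  4 (successors {0, 2, 3, 6}): φ is false.
  5 (successors {3, 4, 6, 7, 8}): φ is false.
  6 (successors {0, 1, 2, 4, 7, 8}): φ is false.
  7 (successors {1, 2, 5, 6, 7, 8}): φ is false.
  8 (successors {2, 4, 5, 6, 8}): φ is false.
For instance, at 6:
  At 6: <>~(<>r | q) requires ~(<>r | q) at some successor in {0, 1, 2, 4, 7, 8}.
    At 0: ~(<>r | q) is false.
    At 1: ~(<>r | q) is false.
    At 2: ~(<>r | q) is false.
    At 4: ~(<>r | q) is false.
    At 7: ~(<>r | q) is false.
    At 8: ~(<>r | q) is false.
  So <>~(<>r | q) is false at 6.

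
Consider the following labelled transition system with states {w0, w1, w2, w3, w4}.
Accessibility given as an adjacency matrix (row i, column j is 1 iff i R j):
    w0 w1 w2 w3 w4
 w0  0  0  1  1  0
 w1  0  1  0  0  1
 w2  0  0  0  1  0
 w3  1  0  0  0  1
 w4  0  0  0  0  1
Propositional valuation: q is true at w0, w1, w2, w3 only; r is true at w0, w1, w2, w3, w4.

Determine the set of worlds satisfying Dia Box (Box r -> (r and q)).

Let φ = Dia Box (Box r -> (r and q)). Evaluate φ at each world:
  w0 (successors {w2, w3}): φ is true.
  w1 (successors {w1, w4}): φ is false.
  w2 (successors {w3}): φ is false.
  w3 (successors {w0, w4}): φ is true.
  w4 (successors {w4}): φ is false.
For instance, at w1:
  At w1: Dia Box (Box r -> (r and q)) requires Box (Box r -> (r and q)) at some successor in {w1, w4}.
    At w1: Box (Box r -> (r and q)) is false.
    At w4: Box (Box r -> (r and q)) is false.
  So Dia Box (Box r -> (r and q)) is false at w1.
Satisfying worlds: {w0, w3}

w0, w3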